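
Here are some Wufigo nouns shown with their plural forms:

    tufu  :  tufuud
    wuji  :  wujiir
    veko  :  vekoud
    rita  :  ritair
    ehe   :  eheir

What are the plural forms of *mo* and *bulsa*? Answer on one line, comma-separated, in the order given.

moud, bulsair

Looking at the last vowel of each stem: -ud when the last vowel of the stem is a rounded vowel (*tufu*, *veko*); -ir when the last vowel of the stem is an unrounded vowel (*wuji*, *rita*, *ehe*).
*mo*: last vowel = /o/, a rounded vowel → -ud → *moud*.
*bulsa* — last vowel /a/ (an unrounded vowel) → -ir → *bulsair*.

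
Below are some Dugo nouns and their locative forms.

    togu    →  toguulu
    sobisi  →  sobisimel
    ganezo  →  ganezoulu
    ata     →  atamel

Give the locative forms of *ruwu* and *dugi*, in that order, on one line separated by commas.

The suffix is conditioned by the last vowel: -ulu when the last vowel of the stem is a rounded vowel (*togu*, *ganezo*); -mel when the last vowel of the stem is an unrounded vowel (*sobisi*, *ata*).
The last vowel of *ruwu* is /u/, which is a rounded vowel, so the suffix is -ulu, giving *ruwuulu*.
Since the last vowel of *dugi* is /i/ (an unrounded vowel), it takes -mel, giving *dugimel*.

ruwuulu, dugimel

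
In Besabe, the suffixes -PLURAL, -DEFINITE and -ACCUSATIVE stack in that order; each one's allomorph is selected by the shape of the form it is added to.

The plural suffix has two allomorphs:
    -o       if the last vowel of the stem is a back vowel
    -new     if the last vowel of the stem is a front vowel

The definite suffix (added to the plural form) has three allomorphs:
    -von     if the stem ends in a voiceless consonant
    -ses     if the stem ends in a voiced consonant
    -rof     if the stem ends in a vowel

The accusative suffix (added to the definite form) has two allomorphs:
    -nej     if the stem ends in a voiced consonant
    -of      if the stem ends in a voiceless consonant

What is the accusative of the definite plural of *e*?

enewsesof

The last vowel of *e* is /e/, which is a front vowel, so the plural suffix is -new, giving *enew*.
The plural form *enew*: final sound = /w/, a voiced consonant → -ses → *enewses*.
The definite form *enewses*: final consonant = /s/, voiceless → -of → *enewsesof*.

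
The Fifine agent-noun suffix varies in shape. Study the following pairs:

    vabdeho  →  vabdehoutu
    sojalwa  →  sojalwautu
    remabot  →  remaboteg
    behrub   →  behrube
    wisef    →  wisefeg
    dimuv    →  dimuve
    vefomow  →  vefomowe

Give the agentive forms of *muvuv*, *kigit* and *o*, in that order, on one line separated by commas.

muvuve, kigiteg, outu

The suffix is conditioned by the final sound: -eg when the stem ends in a voiceless consonant (*remabot*, *wisef*); -e when the stem ends in a voiced consonant (*behrub*, *dimuv*, *vefomow*); -utu when the stem ends in a vowel (*vabdeho*, *sojalwa*).
The final sound of *muvuv* is /v/, which is a voiced consonant, so the suffix is -e, giving *muvuve*.
*kigit*: final sound = /t/, a voiceless consonant → -eg → *kigiteg*.
*o* — final sound /o/ (a vowel) → -utu → *outu*.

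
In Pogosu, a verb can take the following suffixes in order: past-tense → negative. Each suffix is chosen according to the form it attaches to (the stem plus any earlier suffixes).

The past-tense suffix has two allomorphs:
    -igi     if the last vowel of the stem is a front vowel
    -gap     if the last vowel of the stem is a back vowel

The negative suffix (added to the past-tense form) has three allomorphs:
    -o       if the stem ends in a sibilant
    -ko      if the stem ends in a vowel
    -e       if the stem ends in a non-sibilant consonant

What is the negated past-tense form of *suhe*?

suheigiko

The last vowel of *suhe* is /e/, which is a front vowel, so the past-tense suffix is -igi, giving *suheigi*.
The final sound of the past-tense form *suheigi* is /i/, which is a vowel, so the negative suffix is -ko, giving *suheigiko*.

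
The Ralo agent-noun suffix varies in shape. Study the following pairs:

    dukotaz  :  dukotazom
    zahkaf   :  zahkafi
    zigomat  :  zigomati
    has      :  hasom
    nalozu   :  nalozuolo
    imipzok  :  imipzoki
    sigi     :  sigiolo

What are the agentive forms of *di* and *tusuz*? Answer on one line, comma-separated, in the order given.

The suffix is conditioned by the final sound: -om when the stem ends in a sibilant (*dukotaz*, *has*); -i when the stem ends in a non-sibilant consonant (*zahkaf*, *zigomat*, *imipzok*); -olo when the stem ends in a vowel (*nalozu*, *sigi*).
The final sound of *di* is /i/, which is a vowel, so the suffix is -olo, giving *diolo*.
*tusuz* — final sound /z/ (a sibilant) → -om → *tusuzom*.

diolo, tusuzom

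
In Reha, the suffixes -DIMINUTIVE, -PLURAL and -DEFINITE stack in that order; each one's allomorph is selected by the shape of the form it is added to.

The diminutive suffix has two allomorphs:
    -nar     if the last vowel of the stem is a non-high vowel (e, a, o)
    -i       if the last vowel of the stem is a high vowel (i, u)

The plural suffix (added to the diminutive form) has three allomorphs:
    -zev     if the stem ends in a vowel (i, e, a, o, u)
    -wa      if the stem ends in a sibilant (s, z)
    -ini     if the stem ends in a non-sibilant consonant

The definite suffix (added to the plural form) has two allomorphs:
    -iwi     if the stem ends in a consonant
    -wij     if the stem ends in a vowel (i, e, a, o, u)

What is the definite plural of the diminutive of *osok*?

osoknariniwij

The last vowel of *osok* is /o/, which is a non-high vowel, so the diminutive suffix is -nar, giving *osoknar*.
The diminutive form *osoknar* — final sound /r/ (a non-sibilant consonant) → -ini → *osoknarini*.
The plural form *osoknarini* — final sound /i/ (a vowel) → -wij → *osoknariniwij*.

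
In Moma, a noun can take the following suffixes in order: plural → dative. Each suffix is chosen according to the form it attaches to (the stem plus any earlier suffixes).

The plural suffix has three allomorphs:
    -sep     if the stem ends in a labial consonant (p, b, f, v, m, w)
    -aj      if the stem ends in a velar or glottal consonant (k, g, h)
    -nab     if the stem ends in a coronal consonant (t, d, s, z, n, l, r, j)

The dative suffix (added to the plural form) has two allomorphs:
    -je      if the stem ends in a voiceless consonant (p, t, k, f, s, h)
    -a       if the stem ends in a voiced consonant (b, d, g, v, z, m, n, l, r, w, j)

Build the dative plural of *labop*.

*labop*: final consonant = /p/, labial → -sep → *labopsep*.
The plural form *labopsep* — final consonant /p/ (voiceless) → -je → *labopsepje*.

labopsepje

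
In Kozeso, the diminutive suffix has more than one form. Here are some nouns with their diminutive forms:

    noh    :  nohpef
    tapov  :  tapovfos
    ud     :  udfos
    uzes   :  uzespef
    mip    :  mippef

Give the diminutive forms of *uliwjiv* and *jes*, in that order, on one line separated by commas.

uliwjivfos, jespef

The alternation tracks the final consonant of the stem — -pef when the stem ends in a voiceless consonant (*noh*, *uzes*, *mip*); -fos when the stem ends in a voiced consonant (*tapov*, *ud*).
*uliwjiv*: final consonant = /v/, voiced → -fos → *uliwjivfos*.
The final consonant of *jes* is /s/, which is voiceless, so the suffix is -pef, giving *jespef*.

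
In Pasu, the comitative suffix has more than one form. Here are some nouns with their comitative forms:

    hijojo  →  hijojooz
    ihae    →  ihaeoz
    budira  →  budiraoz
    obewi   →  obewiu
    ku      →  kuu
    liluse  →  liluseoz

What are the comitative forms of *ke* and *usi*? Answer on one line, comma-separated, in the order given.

keoz, usiu

The suffix is conditioned by the last vowel: -u when the last vowel of the stem is a high vowel (*obewi*, *ku*); -oz when the last vowel of the stem is a non-high vowel (*hijojo*, *ihae*, *budira*, *liluse*).
*ke*: last vowel = /e/, a non-high vowel → -oz → *keoz*.
*usi*: last vowel = /i/, a high vowel → -u → *usiu*.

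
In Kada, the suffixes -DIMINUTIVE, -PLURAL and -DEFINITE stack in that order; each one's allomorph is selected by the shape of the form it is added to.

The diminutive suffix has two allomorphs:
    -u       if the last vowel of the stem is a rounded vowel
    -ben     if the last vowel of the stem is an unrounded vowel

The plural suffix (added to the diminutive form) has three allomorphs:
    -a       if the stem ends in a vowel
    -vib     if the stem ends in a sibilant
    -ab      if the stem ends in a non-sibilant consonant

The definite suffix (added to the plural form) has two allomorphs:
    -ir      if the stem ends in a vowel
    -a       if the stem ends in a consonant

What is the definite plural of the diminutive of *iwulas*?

The last vowel of *iwulas* is /a/, which is an unrounded vowel, so the diminutive suffix is -ben, giving *iwulasben*.
Since the final sound of the diminutive form *iwulasben* is /n/ (a non-sibilant consonant), it takes -ab, giving *iwulasbenab*.
Since the final sound of the plural form *iwulasbenab* is /b/ (a consonant), it takes -a, giving *iwulasbenaba*.

iwulasbenaba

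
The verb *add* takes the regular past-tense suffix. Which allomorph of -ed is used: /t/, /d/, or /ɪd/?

/ɪd/

The stem *add* ends in /t/ or /d/.
The -ed suffix is realized as /ɪd/ after /t, d/; as /t/ after other voiceless consonants; and as /d/ after other voiced sounds.
So -ed on *add* is pronounced /ɪd/.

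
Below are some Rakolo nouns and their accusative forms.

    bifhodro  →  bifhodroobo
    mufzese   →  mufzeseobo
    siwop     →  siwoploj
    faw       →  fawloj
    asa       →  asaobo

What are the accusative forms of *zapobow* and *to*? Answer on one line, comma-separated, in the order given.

zapobowloj, toobo

The alternation tracks the final sound of the stem — -loj when the stem ends in a consonant (*siwop*, *faw*); -obo when the stem ends in a vowel (*bifhodro*, *mufzese*, *asa*).
*zapobow* — final sound /w/ (a consonant) → -loj → *zapobowloj*.
Since the final sound of *to* is /o/ (a vowel), it takes -obo, giving *toobo*.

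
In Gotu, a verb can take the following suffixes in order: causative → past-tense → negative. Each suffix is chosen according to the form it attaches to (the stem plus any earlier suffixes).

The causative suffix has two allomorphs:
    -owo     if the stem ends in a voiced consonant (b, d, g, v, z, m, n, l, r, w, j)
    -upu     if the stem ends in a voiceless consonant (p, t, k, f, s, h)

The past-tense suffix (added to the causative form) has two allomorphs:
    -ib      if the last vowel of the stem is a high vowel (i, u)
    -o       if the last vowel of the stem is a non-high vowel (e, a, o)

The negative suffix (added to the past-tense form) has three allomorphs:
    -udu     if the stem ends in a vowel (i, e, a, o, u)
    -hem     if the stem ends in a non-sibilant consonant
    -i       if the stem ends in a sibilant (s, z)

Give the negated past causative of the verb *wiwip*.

wiwipupuibhem

*wiwip*: final consonant = /p/, voiceless → -upu → *wiwipupu*.
The last vowel of the causative form *wiwipupu* is /u/, which is a high vowel, so the past-tense suffix is -ib, giving *wiwipupuib*.
The final sound of the past-tense form *wiwipupuib* is /b/, which is a non-sibilant consonant, so the negative suffix is -hem, giving *wiwipupuibhem*.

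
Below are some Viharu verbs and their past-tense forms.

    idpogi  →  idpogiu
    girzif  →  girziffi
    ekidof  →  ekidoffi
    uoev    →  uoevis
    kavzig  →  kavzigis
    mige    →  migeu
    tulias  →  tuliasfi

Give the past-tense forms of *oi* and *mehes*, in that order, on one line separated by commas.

oiu, mehesfi

Looking at the final sound of each stem: -fi when the stem ends in a voiceless consonant (*girzif*, *ekidof*, *tulias*); -is when the stem ends in a voiced consonant (*uoev*, *kavzig*); -u when the stem ends in a vowel (*idpogi*, *mige*).
*oi* — final sound /i/ (a vowel) → -u → *oiu*.
*mehes*: final sound = /s/, a voiceless consonant → -fi → *mehesfi*.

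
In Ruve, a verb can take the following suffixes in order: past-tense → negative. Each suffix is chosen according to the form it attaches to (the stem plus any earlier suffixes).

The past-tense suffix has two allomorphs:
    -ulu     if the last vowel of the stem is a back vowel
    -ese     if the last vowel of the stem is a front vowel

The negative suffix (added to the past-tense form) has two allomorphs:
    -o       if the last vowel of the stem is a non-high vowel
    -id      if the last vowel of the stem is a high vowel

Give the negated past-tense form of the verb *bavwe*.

*bavwe*: last vowel = /e/, a front vowel → -ese → *bavweese*.
The last vowel of the past-tense form *bavweese* is /e/, which is a non-high vowel, so the negative suffix is -o, giving *bavweeseo*.

bavweeseo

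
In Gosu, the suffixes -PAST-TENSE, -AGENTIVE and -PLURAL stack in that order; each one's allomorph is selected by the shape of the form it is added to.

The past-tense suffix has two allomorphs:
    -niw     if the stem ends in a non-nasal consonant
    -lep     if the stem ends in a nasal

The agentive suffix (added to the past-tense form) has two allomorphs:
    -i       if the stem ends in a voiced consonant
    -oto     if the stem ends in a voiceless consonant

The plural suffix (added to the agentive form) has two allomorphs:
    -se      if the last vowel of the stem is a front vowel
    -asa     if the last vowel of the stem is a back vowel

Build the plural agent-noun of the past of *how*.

*how* — final consonant /w/ (non-nasal) → -niw → *howniw*.
The past-tense form *howniw*: final consonant = /w/, voiced → -i → *howniwi*.
The agentive form *howniwi* — last vowel /i/ (a front vowel) → -se → *howniwise*.

howniwise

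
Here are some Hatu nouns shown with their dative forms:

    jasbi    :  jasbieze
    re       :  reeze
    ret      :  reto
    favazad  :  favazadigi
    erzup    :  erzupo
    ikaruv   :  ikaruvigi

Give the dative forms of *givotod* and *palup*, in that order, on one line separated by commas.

The suffix is conditioned by the final sound: -o when the stem ends in a voiceless consonant (*ret*, *erzup*); -igi when the stem ends in a voiced consonant (*favazad*, *ikaruv*); -eze when the stem ends in a vowel (*jasbi*, *re*).
*givotod*: final sound = /d/, a voiced consonant → -igi → *givotodigi*.
*palup*: final sound = /p/, a voiceless consonant → -o → *palupo*.

givotodigi, palupo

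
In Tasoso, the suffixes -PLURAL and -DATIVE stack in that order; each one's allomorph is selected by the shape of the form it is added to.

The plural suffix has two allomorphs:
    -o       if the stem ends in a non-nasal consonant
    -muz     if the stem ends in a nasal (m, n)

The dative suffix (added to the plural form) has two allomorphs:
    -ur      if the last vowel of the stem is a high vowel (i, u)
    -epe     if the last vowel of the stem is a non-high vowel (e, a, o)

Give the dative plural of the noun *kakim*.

kakimmuzur

*kakim*: final consonant = /m/, a nasal → -muz → *kakimmuz*.
The last vowel of the plural form *kakimmuz* is /u/, which is a high vowel, so the dative suffix is -ur, giving *kakimmuzur*.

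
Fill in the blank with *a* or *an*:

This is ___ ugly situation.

The indefinite article is chosen by the initial *sound* of the following word, not its spelling.
*ugly* begins with the sound /ʌ/ (u pronounced /ʌ/) — a vowel sound.
So the article is *an*: This is an ugly situation.

an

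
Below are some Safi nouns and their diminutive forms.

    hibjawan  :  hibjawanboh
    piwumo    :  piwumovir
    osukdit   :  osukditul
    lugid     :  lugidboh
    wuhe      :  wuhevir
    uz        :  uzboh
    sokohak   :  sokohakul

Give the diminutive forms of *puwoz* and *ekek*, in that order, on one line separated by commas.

The suffix is conditioned by the final sound: -ul when the stem ends in a voiceless consonant (*osukdit*, *sokohak*); -boh when the stem ends in a voiced consonant (*hibjawan*, *lugid*, *uz*); -vir when the stem ends in a vowel (*piwumo*, *wuhe*).
*puwoz* — final sound /z/ (a voiced consonant) → -boh → *puwozboh*.
*ekek* — final sound /k/ (a voiceless consonant) → -ul → *ekekul*.

puwozboh, ekekul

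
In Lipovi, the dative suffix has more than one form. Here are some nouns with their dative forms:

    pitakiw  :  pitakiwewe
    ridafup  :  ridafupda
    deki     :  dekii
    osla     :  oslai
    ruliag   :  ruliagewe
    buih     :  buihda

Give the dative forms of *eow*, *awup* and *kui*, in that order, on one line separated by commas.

eowewe, awupda, kuii

Looking at the final sound of each stem: -da when the stem ends in a voiceless consonant (*ridafup*, *buih*); -ewe when the stem ends in a voiced consonant (*pitakiw*, *ruliag*); -i when the stem ends in a vowel (*deki*, *osla*).
The final sound of *eow* is /w/, which is a voiced consonant, so the suffix is -ewe, giving *eowewe*.
The final sound of *awup* is /p/, which is a voiceless consonant, so the suffix is -da, giving *awupda*.
*kui*: final sound = /i/, a vowel → -i → *kuii*.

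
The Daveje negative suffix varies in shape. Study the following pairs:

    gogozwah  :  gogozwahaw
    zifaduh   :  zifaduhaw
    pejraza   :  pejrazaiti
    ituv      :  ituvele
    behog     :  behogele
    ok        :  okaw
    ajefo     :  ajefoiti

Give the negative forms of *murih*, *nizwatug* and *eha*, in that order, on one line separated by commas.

murihaw, nizwatugele, ehaiti

The suffix is conditioned by the final sound: -aw when the stem ends in a voiceless consonant (*gogozwah*, *zifaduh*, *ok*); -ele when the stem ends in a voiced consonant (*ituv*, *behog*); -iti when the stem ends in a vowel (*pejraza*, *ajefo*).
The final sound of *murih* is /h/, which is a voiceless consonant, so the suffix is -aw, giving *murihaw*.
Since the final sound of *nizwatug* is /g/ (a voiced consonant), it takes -ele, giving *nizwatugele*.
*eha* — final sound /a/ (a vowel) → -iti → *ehaiti*.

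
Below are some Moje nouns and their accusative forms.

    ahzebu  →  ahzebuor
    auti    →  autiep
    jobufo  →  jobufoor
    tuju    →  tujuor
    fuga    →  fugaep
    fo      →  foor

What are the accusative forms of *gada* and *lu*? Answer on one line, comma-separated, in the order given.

gadaep, luor

The suffix is conditioned by the last vowel: -or when the last vowel of the stem is a rounded vowel (*ahzebu*, *jobufo*, *tuju*, *fo*); -ep when the last vowel of the stem is an unrounded vowel (*auti*, *fuga*).
The last vowel of *gada* is /a/, which is an unrounded vowel, so the suffix is -ep, giving *gadaep*.
Since the last vowel of *lu* is /u/ (a rounded vowel), it takes -or, giving *luor*.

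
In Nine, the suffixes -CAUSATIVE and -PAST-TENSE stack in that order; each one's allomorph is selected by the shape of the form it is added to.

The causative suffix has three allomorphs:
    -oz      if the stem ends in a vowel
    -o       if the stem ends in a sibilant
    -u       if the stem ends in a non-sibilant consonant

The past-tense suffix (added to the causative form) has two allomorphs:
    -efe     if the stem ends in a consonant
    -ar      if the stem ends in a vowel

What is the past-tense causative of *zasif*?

zasifuar

The final sound of *zasif* is /f/, which is a non-sibilant consonant, so the causative suffix is -u, giving *zasifu*.
The causative form *zasifu* — final sound /u/ (a vowel) → -ar → *zasifuar*.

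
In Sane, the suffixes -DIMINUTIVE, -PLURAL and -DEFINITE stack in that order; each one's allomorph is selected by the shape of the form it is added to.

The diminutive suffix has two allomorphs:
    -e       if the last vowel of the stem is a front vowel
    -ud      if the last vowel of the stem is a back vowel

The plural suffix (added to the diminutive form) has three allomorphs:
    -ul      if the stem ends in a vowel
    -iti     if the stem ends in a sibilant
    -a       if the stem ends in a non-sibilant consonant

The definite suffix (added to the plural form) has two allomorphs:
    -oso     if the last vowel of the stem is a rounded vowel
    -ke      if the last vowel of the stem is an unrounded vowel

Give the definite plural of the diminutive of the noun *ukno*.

The last vowel of *ukno* is /o/, which is a back vowel, so the diminutive suffix is -ud, giving *uknoud*.
The diminutive form *uknoud* — final sound /d/ (a non-sibilant consonant) → -a → *uknouda*.
The last vowel of the plural form *uknouda* is /a/, which is an unrounded vowel, so the definite suffix is -ke, giving *uknoudake*.

uknoudake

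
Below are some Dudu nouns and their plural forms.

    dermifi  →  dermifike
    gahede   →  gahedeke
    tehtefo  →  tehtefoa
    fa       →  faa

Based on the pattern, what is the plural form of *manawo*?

manawoa

The alternation tracks the last vowel of the stem — -ke when the last vowel of the stem is a front vowel (*dermifi*, *gahede*); -a when the last vowel of the stem is a back vowel (*tehtefo*, *fa*).
*manawo* — last vowel /o/ (a back vowel) → -a → *manawoa*.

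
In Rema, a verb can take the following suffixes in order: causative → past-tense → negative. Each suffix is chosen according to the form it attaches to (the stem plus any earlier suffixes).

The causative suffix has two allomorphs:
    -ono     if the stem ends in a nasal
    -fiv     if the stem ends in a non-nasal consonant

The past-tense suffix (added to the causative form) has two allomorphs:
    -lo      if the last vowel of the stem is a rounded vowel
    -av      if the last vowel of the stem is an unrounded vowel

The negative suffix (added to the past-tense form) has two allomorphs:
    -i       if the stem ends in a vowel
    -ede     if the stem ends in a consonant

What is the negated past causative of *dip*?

dipfivavede

The final consonant of *dip* is /p/, which is non-nasal, so the causative suffix is -fiv, giving *dipfiv*.
The causative form *dipfiv*: last vowel = /i/, an unrounded vowel → -av → *dipfivav*.
Since the final sound of the past-tense form *dipfivav* is /v/ (a consonant), it takes -ede, giving *dipfivavede*.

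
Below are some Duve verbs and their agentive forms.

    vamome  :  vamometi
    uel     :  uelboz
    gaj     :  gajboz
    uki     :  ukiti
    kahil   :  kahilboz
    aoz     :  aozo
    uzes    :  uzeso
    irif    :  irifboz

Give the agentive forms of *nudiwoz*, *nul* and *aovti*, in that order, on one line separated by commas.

nudiwozo, nulboz, aovtiti

Looking at the final sound of each stem: -o when the stem ends in a sibilant (*aoz*, *uzes*); -boz when the stem ends in a non-sibilant consonant (*uel*, *gaj*, *kahil*, *irif*); -ti when the stem ends in a vowel (*vamome*, *uki*).
The final sound of *nudiwoz* is /z/, which is a sibilant, so the suffix is -o, giving *nudiwozo*.
*nul* — final sound /l/ (a non-sibilant consonant) → -boz → *nulboz*.
*aovti* — final sound /i/ (a vowel) → -ti → *aovtiti*.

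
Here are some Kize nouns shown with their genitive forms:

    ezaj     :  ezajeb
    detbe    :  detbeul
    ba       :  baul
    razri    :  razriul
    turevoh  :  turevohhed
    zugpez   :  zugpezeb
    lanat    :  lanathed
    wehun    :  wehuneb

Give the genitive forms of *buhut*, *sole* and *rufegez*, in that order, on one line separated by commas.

The pattern is voicing of the final sound: -hed when the stem ends in a voiceless consonant (*turevoh*, *lanat*); -eb when the stem ends in a voiced consonant (*ezaj*, *zugpez*, *wehun*); -ul when the stem ends in a vowel (*detbe*, *ba*, *razri*).
*buhut*: final sound = /t/, a voiceless consonant → -hed → *buhuthed*.
*sole* — final sound /e/ (a vowel) → -ul → *soleul*.
*rufegez*: final sound = /z/, a voiced consonant → -eb → *rufegezeb*.

buhuthed, soleul, rufegezeb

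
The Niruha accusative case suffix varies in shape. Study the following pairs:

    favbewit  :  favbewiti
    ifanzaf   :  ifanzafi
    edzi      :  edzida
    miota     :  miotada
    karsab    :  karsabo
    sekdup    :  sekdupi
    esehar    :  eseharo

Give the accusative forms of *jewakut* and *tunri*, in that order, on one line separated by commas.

jewakuti, tunrida

The pattern is voicing of the final sound: -i when the stem ends in a voiceless consonant (*favbewit*, *ifanzaf*, *sekdup*); -o when the stem ends in a voiced consonant (*karsab*, *esehar*); -da when the stem ends in a vowel (*edzi*, *miota*).
*jewakut*: final sound = /t/, a voiceless consonant → -i → *jewakuti*.
*tunri*: final sound = /i/, a vowel → -da → *tunrida*.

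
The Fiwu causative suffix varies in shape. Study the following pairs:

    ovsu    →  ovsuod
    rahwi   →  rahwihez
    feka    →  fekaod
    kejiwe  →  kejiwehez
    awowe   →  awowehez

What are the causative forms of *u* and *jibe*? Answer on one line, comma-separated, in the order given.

The pattern is front/back vowel harmony: -hez when the last vowel of the stem is a front vowel (*rahwi*, *kejiwe*, *awowe*); -od when the last vowel of the stem is a back vowel (*ovsu*, *feka*).
Since the last vowel of *u* is /u/ (a back vowel), it takes -od, giving *uod*.
*jibe* — last vowel /e/ (a front vowel) → -hez → *jibehez*.

uod, jibehez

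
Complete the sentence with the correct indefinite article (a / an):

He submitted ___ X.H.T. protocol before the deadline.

The indefinite article is chosen by the initial *sound* of the following word, not its spelling.
The initialism *X.H.T.* is read letter by letter; the first letter, X, is pronounced /ɛks/, which begins with a vowel sound.
So the article is *an*: He submitted an X.H.T. protocol before the deadline.

an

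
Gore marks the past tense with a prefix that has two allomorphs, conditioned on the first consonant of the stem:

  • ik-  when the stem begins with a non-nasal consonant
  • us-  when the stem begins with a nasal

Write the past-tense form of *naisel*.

The first consonant of *naisel* is /n/, which is a nasal, so the prefix is us-, giving *usnaisel*.

usnaisel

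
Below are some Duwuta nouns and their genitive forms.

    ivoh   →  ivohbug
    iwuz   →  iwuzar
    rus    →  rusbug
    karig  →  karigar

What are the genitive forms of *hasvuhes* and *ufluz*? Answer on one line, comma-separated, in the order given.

The alternation tracks the final consonant of the stem — -bug when the stem ends in a voiceless consonant (*ivoh*, *rus*); -ar when the stem ends in a voiced consonant (*iwuz*, *karig*).
The final consonant of *hasvuhes* is /s/, which is voiceless, so the suffix is -bug, giving *hasvuhesbug*.
Since the final consonant of *ufluz* is /z/ (voiced), it takes -ar, giving *ufluzar*.

hasvuhesbug, ufluzar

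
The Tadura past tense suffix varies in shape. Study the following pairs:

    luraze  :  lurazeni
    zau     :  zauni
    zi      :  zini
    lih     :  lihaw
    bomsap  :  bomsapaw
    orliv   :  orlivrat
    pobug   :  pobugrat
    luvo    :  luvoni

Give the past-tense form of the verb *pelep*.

Looking at the final sound of each stem: -aw when the stem ends in a voiceless consonant (*lih*, *bomsap*); -rat when the stem ends in a voiced consonant (*orliv*, *pobug*); -ni when the stem ends in a vowel (*luraze*, *zau*, *zi*, *luvo*).
The final sound of *pelep* is /p/, which is a voiceless consonant, so the suffix is -aw, giving *pelepaw*.

pelepaw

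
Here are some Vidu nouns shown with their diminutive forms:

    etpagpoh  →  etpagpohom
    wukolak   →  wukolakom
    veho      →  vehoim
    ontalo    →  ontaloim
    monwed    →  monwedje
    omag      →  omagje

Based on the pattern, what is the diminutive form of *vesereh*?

veserehom

Looking at the final sound of each stem: -om when the stem ends in a voiceless consonant (*etpagpoh*, *wukolak*); -je when the stem ends in a voiced consonant (*monwed*, *omag*); -im when the stem ends in a vowel (*veho*, *ontalo*).
*vesereh*: final sound = /h/, a voiceless consonant → -om → *veserehom*.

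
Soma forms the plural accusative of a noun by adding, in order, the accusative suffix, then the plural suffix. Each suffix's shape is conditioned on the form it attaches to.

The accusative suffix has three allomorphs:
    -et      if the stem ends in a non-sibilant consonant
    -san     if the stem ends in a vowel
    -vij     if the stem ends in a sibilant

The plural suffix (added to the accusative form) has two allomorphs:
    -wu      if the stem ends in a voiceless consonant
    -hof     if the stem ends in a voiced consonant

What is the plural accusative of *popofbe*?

popofbesanhof

*popofbe* — final sound /e/ (a vowel) → -san → *popofbesan*.
The final consonant of the accusative form *popofbesan* is /n/, which is voiced, so the plural suffix is -hof, giving *popofbesanhof*.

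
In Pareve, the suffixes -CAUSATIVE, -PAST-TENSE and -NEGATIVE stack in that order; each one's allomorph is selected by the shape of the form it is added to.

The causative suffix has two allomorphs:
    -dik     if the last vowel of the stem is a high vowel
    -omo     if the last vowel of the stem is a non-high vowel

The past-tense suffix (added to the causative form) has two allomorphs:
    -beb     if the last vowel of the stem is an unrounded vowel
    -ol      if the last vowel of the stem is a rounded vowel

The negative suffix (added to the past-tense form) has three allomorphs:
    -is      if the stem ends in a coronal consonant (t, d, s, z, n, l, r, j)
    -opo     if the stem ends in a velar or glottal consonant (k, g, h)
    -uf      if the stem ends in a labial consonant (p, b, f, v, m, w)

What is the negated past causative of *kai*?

kaidikbebuf

The last vowel of *kai* is /i/, which is a high vowel, so the causative suffix is -dik, giving *kaidik*.
The causative form *kaidik* — last vowel /i/ (an unrounded vowel) → -beb → *kaidikbeb*.
Since the final consonant of the past-tense form *kaidikbeb* is /b/ (labial), it takes -uf, giving *kaidikbebuf*.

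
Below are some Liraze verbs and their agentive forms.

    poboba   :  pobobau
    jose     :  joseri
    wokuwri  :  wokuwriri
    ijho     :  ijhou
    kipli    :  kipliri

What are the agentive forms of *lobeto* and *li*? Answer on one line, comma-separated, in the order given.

Looking at the last vowel of each stem: -ri when the last vowel of the stem is a front vowel (*jose*, *wokuwri*, *kipli*); -u when the last vowel of the stem is a back vowel (*poboba*, *ijho*).
Since the last vowel of *lobeto* is /o/ (a back vowel), it takes -u, giving *lobetou*.
Since the last vowel of *li* is /i/ (a front vowel), it takes -ri, giving *liri*.

lobetou, liri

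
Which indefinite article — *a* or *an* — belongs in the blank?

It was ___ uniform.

The indefinite article is chosen by the initial *sound* of the following word, not its spelling.
*uniform* begins with the sound /juː/ (u pronounced /juː/) — a consonant sound.
So the article is *a*: It was a uniform.

a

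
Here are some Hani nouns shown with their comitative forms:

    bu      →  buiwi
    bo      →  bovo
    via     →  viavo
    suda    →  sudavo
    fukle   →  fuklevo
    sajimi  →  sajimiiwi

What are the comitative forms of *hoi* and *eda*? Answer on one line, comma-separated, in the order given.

The suffix is conditioned by the last vowel: -iwi when the last vowel of the stem is a high vowel (*bu*, *sajimi*); -vo when the last vowel of the stem is a non-high vowel (*bo*, *via*, *suda*, *fukle*).
The last vowel of *hoi* is /i/, which is a high vowel, so the suffix is -iwi, giving *hoiiwi*.
The last vowel of *eda* is /a/, which is a non-high vowel, so the suffix is -vo, giving *edavo*.

hoiiwi, edavo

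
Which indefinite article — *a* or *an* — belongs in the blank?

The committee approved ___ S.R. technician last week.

an

The indefinite article is chosen by the initial *sound* of the following word, not its spelling.
The initialism *S.R.* is read letter by letter; the first letter, S, is pronounced /ɛs/, which begins with a vowel sound.
So the article is *an*: The committee approved an S.R. technician last week.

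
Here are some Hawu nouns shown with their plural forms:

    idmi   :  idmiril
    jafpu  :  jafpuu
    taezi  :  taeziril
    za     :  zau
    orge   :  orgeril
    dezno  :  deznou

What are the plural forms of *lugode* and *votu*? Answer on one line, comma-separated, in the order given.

The alternation tracks the last vowel of the stem — -ril when the last vowel of the stem is a front vowel (*idmi*, *taezi*, *orge*); -u when the last vowel of the stem is a back vowel (*jafpu*, *za*, *dezno*).
*lugode*: last vowel = /e/, a front vowel → -ril → *lugoderil*.
The last vowel of *votu* is /u/, which is a back vowel, so the suffix is -u, giving *votuu*.

lugoderil, votuu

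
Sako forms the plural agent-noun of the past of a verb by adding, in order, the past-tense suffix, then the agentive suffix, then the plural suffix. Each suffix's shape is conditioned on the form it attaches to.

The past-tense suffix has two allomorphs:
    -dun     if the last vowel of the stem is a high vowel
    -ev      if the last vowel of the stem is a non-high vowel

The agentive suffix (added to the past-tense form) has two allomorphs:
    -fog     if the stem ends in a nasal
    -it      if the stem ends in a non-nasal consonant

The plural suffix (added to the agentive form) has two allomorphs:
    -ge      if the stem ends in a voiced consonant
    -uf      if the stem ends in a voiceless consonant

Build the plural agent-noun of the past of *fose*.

Since the last vowel of *fose* is /e/ (a non-high vowel), it takes -ev, giving *foseev*.
Since the final consonant of the past-tense form *foseev* is /v/ (non-nasal), it takes -it, giving *foseevit*.
The agentive form *foseevit*: final consonant = /t/, voiceless → -uf → *foseevituf*.

foseevituf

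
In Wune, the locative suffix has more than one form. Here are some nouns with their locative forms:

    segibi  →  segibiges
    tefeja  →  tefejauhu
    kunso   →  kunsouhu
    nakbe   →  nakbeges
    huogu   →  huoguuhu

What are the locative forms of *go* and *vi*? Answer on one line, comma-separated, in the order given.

gouhu, viges

The alternation tracks the last vowel of the stem — -ges when the last vowel of the stem is a front vowel (*segibi*, *nakbe*); -uhu when the last vowel of the stem is a back vowel (*tefeja*, *kunso*, *huogu*).
*go*: last vowel = /o/, a back vowel → -uhu → *gouhu*.
The last vowel of *vi* is /i/, which is a front vowel, so the suffix is -ges, giving *viges*.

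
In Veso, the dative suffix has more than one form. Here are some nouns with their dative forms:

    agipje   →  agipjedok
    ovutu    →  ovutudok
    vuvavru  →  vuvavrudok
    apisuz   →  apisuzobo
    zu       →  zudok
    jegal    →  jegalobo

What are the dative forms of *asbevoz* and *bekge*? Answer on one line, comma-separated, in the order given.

Looking at the final sound of each stem: -obo when the stem ends in a consonant (*apisuz*, *jegal*); -dok when the stem ends in a vowel (*agipje*, *ovutu*, *vuvavru*, *zu*).
Since the final sound of *asbevoz* is /z/ (a consonant), it takes -obo, giving *asbevozobo*.
The final sound of *bekge* is /e/, which is a vowel, so the suffix is -dok, giving *bekgedok*.

asbevozobo, bekgedok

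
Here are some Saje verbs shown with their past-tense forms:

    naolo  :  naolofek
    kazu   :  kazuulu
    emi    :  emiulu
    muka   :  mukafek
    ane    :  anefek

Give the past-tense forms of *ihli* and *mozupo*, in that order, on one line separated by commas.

ihliulu, mozupofek

The alternation tracks the last vowel of the stem — -ulu when the last vowel of the stem is a high vowel (*kazu*, *emi*); -fek when the last vowel of the stem is a non-high vowel (*naolo*, *muka*, *ane*).
*ihli* — last vowel /i/ (a high vowel) → -ulu → *ihliulu*.
*mozupo* — last vowel /o/ (a non-high vowel) → -fek → *mozupofek*.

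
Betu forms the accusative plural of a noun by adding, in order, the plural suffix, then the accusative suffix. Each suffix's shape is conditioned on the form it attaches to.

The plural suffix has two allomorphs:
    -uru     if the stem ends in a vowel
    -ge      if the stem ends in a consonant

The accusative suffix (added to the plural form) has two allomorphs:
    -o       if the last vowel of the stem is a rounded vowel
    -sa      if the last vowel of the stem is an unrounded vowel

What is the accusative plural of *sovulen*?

The final sound of *sovulen* is /n/, which is a consonant, so the plural suffix is -ge, giving *sovulenge*.
The plural form *sovulenge*: last vowel = /e/, an unrounded vowel → -sa → *sovulengesa*.

sovulengesa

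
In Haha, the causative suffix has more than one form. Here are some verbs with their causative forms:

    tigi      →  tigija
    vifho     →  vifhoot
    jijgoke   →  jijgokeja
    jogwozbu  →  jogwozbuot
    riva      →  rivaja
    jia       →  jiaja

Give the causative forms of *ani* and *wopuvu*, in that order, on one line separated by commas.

The suffix is conditioned by the last vowel: -ot when the last vowel of the stem is a rounded vowel (*vifho*, *jogwozbu*); -ja when the last vowel of the stem is an unrounded vowel (*tigi*, *jijgoke*, *riva*, *jia*).
The last vowel of *ani* is /i/, which is an unrounded vowel, so the suffix is -ja, giving *anija*.
The last vowel of *wopuvu* is /u/, which is a rounded vowel, so the suffix is -ot, giving *wopuvuot*.

anija, wopuvuot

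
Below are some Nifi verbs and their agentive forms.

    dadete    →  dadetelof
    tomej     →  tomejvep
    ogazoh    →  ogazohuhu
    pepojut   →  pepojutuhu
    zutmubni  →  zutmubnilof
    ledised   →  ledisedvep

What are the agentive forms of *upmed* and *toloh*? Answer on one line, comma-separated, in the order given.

upmedvep, tolohuhu

The pattern is voicing of the final sound: -uhu when the stem ends in a voiceless consonant (*ogazoh*, *pepojut*); -vep when the stem ends in a voiced consonant (*tomej*, *ledised*); -lof when the stem ends in a vowel (*dadete*, *zutmubni*).
Since the final sound of *upmed* is /d/ (a voiced consonant), it takes -vep, giving *upmedvep*.
The final sound of *toloh* is /h/, which is a voiceless consonant, so the suffix is -uhu, giving *tolohuhu*.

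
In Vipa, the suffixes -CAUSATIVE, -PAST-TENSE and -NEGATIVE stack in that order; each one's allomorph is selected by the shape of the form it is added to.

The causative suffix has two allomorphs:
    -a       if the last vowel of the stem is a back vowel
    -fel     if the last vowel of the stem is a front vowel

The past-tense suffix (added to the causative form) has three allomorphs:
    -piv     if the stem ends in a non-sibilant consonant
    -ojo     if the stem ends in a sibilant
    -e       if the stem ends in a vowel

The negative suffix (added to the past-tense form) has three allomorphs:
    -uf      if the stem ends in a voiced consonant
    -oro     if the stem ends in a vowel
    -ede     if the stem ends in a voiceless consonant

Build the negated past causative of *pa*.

paaeoro

The last vowel of *pa* is /a/, which is a back vowel, so the causative suffix is -a, giving *paa*.
The causative form *paa*: final sound = /a/, a vowel → -e → *paae*.
The past-tense form *paae*: final sound = /e/, a vowel → -oro → *paaeoro*.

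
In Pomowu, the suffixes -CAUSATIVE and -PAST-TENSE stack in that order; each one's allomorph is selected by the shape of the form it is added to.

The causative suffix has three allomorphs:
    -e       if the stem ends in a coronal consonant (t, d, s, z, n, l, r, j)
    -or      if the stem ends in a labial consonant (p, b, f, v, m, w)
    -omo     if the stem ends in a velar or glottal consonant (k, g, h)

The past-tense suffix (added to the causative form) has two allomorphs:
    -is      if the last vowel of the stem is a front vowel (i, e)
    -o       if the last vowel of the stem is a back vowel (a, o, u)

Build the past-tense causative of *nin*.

nineis

The final consonant of *nin* is /n/, which is coronal, so the causative suffix is -e, giving *nine*.
The causative form *nine*: last vowel = /e/, a front vowel → -is → *nineis*.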